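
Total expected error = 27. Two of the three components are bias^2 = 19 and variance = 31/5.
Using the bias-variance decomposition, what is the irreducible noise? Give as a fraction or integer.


Total error = bias^2 + variance + irreducible noise. So irreducible noise = 27 - 19 - 31/5 = 9/5.

9/5


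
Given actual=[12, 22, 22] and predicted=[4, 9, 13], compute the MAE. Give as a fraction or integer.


MAE = (1/3) * (|12-4|=8 + |22-9|=13 + |22-13|=9). Sum = 30. MAE = 10.

10


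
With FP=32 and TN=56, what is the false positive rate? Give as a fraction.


FPR = FP / (FP + TN) = 32 / 88 = 4/11.

4/11


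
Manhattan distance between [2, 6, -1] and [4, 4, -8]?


d = sum of absolute differences: |2-4|=2 + |6-4|=2 + |-1--8|=7 = 11.

11


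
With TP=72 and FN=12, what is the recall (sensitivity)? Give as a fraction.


Recall = TP / (TP + FN) = 72 / 84 = 6/7.

6/7


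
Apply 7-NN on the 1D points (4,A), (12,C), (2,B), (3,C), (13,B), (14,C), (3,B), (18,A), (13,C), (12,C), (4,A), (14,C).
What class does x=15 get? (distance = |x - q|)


Distances: |4-15|=11, |12-15|=3, |2-15|=13, |3-15|=12, |13-15|=2, |14-15|=1, |3-15|=12, |18-15|=3, |13-15|=2, |12-15|=3, |4-15|=11, |14-15|=1. 7 nearest: (14,C), (14,C), (13,B), (13,C), (18,A), (12,C), (12,C). Counts: {'C': 5, 'B': 1, 'A': 1}. Majority class: C.

C


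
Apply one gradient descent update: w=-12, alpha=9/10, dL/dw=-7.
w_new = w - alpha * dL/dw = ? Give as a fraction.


w_new = -12 - 9/10 * -7 = -12 - -63/10 = -57/10.

-57/10


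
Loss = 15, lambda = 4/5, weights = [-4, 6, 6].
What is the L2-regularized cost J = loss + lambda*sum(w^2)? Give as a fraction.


L2 sq norm = sum(w^2) = 88. J = 15 + 4/5 * 88 = 427/5.

427/5


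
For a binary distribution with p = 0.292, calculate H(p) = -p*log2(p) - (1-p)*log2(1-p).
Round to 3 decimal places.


H = -0.292*log2(0.292) - 0.708*log2(0.708) = 0.871.

0.871


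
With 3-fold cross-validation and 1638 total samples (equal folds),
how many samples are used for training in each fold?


Each validation fold has 1638/3 = 546 samples. Training set = 1638 - 546 = 1092.

1092


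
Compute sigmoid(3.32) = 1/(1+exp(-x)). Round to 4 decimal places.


sigma(3.32) = 1/(1+e^(-3.32)) = 1/(1+0.036153) = 1/1.036153 = 0.9651.

0.9651


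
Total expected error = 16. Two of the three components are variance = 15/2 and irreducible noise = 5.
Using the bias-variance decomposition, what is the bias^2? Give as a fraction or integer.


Total error = bias^2 + variance + irreducible noise. So bias^2 = 16 - 15/2 - 5 = 7/2.

7/2


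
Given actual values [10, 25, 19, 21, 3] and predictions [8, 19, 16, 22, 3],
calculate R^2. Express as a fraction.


Mean(y) = 78/5. SS_res = 50. SS_tot = 1596/5. R^2 = 1 - 50/(1596/5) = 673/798.

673/798


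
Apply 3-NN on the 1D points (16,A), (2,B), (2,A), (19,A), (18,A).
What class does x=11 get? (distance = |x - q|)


Distances: |16-11|=5, |2-11|=9, |2-11|=9, |19-11|=8, |18-11|=7. 3 nearest: (16,A), (18,A), (19,A). Counts: {'A': 3}. Majority class: A.

A


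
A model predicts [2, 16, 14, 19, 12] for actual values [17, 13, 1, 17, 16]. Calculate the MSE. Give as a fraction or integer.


MSE = (1/5) * ((17-2)^2=225 + (13-16)^2=9 + (1-14)^2=169 + (17-19)^2=4 + (16-12)^2=16). Sum = 423. MSE = 423/5.

423/5


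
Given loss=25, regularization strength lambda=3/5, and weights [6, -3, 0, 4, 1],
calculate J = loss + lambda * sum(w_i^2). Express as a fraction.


L2 sq norm = sum(w^2) = 62. J = 25 + 3/5 * 62 = 311/5.

311/5


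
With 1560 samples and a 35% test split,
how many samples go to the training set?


Test set = 1560 * 35% = 546. Training set = 1560 - 546 = 1014.

1014


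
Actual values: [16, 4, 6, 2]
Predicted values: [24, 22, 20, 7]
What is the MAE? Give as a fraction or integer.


MAE = (1/4) * (|16-24|=8 + |4-22|=18 + |6-20|=14 + |2-7|=5). Sum = 45. MAE = 45/4.

45/4


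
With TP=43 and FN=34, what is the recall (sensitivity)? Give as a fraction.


Recall = TP / (TP + FN) = 43 / 77 = 43/77.

43/77


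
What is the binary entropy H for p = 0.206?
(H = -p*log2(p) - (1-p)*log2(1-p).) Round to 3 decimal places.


H = -0.206*log2(0.206) - 0.794*log2(0.794) = 0.734.

0.734


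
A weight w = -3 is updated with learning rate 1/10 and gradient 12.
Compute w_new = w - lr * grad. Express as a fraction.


w_new = -3 - 1/10 * 12 = -3 - 6/5 = -21/5.

-21/5


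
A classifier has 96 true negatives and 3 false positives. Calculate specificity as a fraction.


Specificity = TN / (TN + FP) = 96 / 99 = 32/33.

32/33


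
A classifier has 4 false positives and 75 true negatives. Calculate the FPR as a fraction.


FPR = FP / (FP + TN) = 4 / 79 = 4/79.

4/79


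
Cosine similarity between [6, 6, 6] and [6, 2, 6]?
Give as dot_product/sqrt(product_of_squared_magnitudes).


dot = 84. |a|^2 = 108, |b|^2 = 76. cos = 84/sqrt(8208).

84/sqrt(8208)


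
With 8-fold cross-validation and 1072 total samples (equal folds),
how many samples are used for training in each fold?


Each validation fold has 1072/8 = 134 samples. Training set = 1072 - 134 = 938.

938


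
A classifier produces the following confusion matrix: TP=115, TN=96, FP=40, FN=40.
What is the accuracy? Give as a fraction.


Accuracy = (TP + TN) / (TP + TN + FP + FN) = (115 + 96) / 291 = 211/291.

211/291


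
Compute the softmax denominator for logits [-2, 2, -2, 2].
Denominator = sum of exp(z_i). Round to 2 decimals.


Denom = e^-2=0.1353 + e^2=7.3891 + e^-2=0.1353 + e^2=7.3891. Sum = 15.0488, which rounds to 15.05.

15.05


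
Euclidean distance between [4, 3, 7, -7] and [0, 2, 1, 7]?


d = sqrt(sum of squared differences). (4-0)^2=16, (3-2)^2=1, (7-1)^2=36, (-7-7)^2=196. Sum = 249.

sqrt(249)


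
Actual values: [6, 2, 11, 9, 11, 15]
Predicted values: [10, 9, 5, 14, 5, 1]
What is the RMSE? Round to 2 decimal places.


MSE = 59.6667. RMSE = sqrt(59.6667) = 7.72.

7.72


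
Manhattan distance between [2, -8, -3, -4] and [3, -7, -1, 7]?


d = sum of absolute differences: |2-3|=1 + |-8--7|=1 + |-3--1|=2 + |-4-7|=11 = 15.

15


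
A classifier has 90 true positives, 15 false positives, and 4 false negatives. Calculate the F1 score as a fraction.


Precision = 90/105 = 6/7. Recall = 90/94 = 45/47. F1 = 2*P*R/(P+R) = 180/199.

180/199


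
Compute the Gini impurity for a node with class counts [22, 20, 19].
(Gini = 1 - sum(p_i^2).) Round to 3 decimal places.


Total = 61. Proportions: 22/61, 20/61, 19/61. sum(p_i^2) = 0.3346. Gini = 1 - 0.3346 = 0.6654, which rounds to 0.665.

0.665


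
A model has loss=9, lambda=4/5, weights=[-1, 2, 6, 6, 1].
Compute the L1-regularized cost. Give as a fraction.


L1 norm = sum(|w|) = 16. J = 9 + 4/5 * 16 = 109/5.

109/5


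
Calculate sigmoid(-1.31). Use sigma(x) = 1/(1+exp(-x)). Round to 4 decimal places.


sigma(-1.31) = 1/(1+e^(1.31)) = 1/(1+3.706174) = 1/4.706174 = 0.2125.

0.2125


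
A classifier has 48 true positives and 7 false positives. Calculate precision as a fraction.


Precision = TP / (TP + FP) = 48 / 55 = 48/55.

48/55


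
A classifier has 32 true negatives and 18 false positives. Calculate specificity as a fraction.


Specificity = TN / (TN + FP) = 32 / 50 = 16/25.

16/25


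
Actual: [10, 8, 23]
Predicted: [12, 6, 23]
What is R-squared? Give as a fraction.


Mean(y) = 41/3. SS_res = 8. SS_tot = 398/3. R^2 = 1 - 8/(398/3) = 187/199.

187/199


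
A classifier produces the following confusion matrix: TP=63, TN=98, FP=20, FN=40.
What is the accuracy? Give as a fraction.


Accuracy = (TP + TN) / (TP + TN + FP + FN) = (63 + 98) / 221 = 161/221.

161/221


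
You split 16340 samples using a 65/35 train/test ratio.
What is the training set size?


Test set = 16340 * 35% = 5719. Training set = 16340 - 5719 = 10621.

10621


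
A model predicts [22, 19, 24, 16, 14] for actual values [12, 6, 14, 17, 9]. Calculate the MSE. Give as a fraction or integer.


MSE = (1/5) * ((12-22)^2=100 + (6-19)^2=169 + (14-24)^2=100 + (17-16)^2=1 + (9-14)^2=25). Sum = 395. MSE = 79.

79


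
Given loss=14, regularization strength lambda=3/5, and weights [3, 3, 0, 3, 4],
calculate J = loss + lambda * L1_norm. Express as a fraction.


L1 norm = sum(|w|) = 13. J = 14 + 3/5 * 13 = 109/5.

109/5


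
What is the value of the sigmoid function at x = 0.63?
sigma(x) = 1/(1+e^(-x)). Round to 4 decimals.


sigma(0.63) = 1/(1+e^(-0.63)) = 1/(1+0.532592) = 1/1.532592 = 0.6525.

0.6525


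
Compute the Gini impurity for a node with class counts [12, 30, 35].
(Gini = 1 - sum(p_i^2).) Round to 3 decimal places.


Total = 77. Proportions: 12/77, 30/77, 35/77. sum(p_i^2) = 0.3827. Gini = 1 - 0.3827 = 0.6173, which rounds to 0.617.

0.617


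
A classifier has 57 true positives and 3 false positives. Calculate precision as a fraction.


Precision = TP / (TP + FP) = 57 / 60 = 19/20.

19/20


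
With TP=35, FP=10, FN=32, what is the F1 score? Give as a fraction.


Precision = 35/45 = 7/9. Recall = 35/67 = 35/67. F1 = 2*P*R/(P+R) = 5/8.

5/8


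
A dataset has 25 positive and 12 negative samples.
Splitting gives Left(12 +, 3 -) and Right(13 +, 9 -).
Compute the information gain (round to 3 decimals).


H(parent) = 0.9090. H(left) = 0.7219, H(right) = 0.9760. Weighted = (15/37)*0.7219 + (22/37)*0.9760 = 0.8730. IG = 0.9090 - 0.8730 = 0.0360, which rounds to 0.036.

0.036


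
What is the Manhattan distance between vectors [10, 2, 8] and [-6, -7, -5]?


d = sum of absolute differences: |10--6|=16 + |2--7|=9 + |8--5|=13 = 38.

38


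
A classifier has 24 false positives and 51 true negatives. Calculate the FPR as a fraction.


FPR = FP / (FP + TN) = 24 / 75 = 8/25.

8/25


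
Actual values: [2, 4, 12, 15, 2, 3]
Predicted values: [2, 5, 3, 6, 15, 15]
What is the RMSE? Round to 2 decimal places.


MSE = 79.3333. RMSE = sqrt(79.3333) = 8.91.

8.91


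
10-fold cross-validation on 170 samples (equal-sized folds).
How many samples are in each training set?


Each validation fold has 170/10 = 17 samples. Training set = 170 - 17 = 153.

153


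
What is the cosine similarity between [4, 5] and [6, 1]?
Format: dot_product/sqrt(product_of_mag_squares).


dot = 29. |a|^2 = 41, |b|^2 = 37. cos = 29/sqrt(1517).

29/sqrt(1517)


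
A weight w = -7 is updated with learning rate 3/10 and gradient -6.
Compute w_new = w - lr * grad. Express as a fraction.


w_new = -7 - 3/10 * -6 = -7 - -9/5 = -26/5.

-26/5


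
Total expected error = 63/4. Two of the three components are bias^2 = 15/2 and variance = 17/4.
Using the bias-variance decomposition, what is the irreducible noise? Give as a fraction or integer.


Total error = bias^2 + variance + irreducible noise. So irreducible noise = 63/4 - 15/2 - 17/4 = 4.

4


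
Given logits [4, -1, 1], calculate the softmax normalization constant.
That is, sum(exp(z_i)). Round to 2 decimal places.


Denom = e^4=54.5982 + e^-1=0.3679 + e^1=2.7183. Sum = 57.6844, which rounds to 57.68.

57.68


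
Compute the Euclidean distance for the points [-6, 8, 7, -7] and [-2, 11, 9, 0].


d = sqrt(sum of squared differences). (-6--2)^2=16, (8-11)^2=9, (7-9)^2=4, (-7-0)^2=49. Sum = 78.

sqrt(78)


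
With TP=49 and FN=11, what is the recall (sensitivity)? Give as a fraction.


Recall = TP / (TP + FN) = 49 / 60 = 49/60.

49/60


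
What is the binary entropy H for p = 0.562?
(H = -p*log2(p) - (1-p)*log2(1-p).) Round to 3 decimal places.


H = -0.562*log2(0.562) - 0.438*log2(0.438) = 0.989.

0.989


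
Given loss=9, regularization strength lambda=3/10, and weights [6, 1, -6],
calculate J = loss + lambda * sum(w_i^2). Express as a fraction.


L2 sq norm = sum(w^2) = 73. J = 9 + 3/10 * 73 = 309/10.

309/10


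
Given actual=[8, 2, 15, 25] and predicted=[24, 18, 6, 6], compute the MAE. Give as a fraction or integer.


MAE = (1/4) * (|8-24|=16 + |2-18|=16 + |15-6|=9 + |25-6|=19). Sum = 60. MAE = 15.

15


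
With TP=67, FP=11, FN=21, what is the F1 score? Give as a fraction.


Precision = 67/78 = 67/78. Recall = 67/88 = 67/88. F1 = 2*P*R/(P+R) = 67/83.

67/83


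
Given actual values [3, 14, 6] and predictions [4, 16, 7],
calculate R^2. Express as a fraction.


Mean(y) = 23/3. SS_res = 6. SS_tot = 194/3. R^2 = 1 - 6/(194/3) = 88/97.

88/97


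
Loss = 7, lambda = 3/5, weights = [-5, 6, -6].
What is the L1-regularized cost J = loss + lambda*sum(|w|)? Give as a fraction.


L1 norm = sum(|w|) = 17. J = 7 + 3/5 * 17 = 86/5.

86/5


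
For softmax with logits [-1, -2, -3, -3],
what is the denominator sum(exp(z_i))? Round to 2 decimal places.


Denom = e^-1=0.3679 + e^-2=0.1353 + e^-3=0.0498 + e^-3=0.0498. Sum = 0.6028, which rounds to 0.60.

0.60


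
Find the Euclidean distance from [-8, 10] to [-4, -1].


d = sqrt(sum of squared differences). (-8--4)^2=16, (10--1)^2=121. Sum = 137.

sqrt(137)


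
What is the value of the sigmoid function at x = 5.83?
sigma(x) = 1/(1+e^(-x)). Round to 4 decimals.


sigma(5.83) = 1/(1+e^(-5.83)) = 1/(1+0.002938) = 1/1.002938 = 0.9971.

0.9971


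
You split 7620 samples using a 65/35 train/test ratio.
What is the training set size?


Test set = 7620 * 35% = 2667. Training set = 7620 - 2667 = 4953.

4953


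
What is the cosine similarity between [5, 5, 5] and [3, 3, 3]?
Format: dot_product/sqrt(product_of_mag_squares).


dot = 45. |a|^2 = 75, |b|^2 = 27. cos = 45/sqrt(2025).

45/sqrt(2025)


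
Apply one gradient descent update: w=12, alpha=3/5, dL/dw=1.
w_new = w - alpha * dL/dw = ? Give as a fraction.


w_new = 12 - 3/5 * 1 = 12 - 3/5 = 57/5.

57/5


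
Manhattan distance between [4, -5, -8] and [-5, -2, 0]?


d = sum of absolute differences: |4--5|=9 + |-5--2|=3 + |-8-0|=8 = 20.

20


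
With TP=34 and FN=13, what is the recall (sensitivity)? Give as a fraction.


Recall = TP / (TP + FN) = 34 / 47 = 34/47.

34/47


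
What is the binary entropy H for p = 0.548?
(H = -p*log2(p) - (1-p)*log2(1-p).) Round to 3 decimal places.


H = -0.548*log2(0.548) - 0.452*log2(0.452) = 0.993.

0.993


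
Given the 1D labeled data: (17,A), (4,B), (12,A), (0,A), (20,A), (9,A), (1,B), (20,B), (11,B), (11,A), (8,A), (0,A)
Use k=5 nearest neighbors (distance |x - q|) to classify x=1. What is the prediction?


Distances: |17-1|=16, |4-1|=3, |12-1|=11, |0-1|=1, |20-1|=19, |9-1|=8, |1-1|=0, |20-1|=19, |11-1|=10, |11-1|=10, |8-1|=7, |0-1|=1. 5 nearest: (1,B), (0,A), (0,A), (4,B), (8,A). Counts: {'B': 2, 'A': 3}. Majority class: A.

A


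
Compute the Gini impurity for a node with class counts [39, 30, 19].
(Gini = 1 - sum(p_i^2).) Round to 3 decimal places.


Total = 88. Proportions: 39/88, 30/88, 19/88. sum(p_i^2) = 0.3592. Gini = 1 - 0.3592 = 0.6408, which rounds to 0.641.

0.641


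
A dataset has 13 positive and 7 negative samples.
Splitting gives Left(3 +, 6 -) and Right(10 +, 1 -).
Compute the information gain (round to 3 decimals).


H(parent) = 0.9341. H(left) = 0.9183, H(right) = 0.4395. Weighted = (9/20)*0.9183 + (11/20)*0.4395 = 0.6550. IG = 0.9341 - 0.6550 = 0.2791, which rounds to 0.279.

0.279


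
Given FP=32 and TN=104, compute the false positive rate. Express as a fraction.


FPR = FP / (FP + TN) = 32 / 136 = 4/17.

4/17


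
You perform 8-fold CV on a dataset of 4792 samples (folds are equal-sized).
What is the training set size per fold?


Each validation fold has 4792/8 = 599 samples. Training set = 4792 - 599 = 4193.

4193


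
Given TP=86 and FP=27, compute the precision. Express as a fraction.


Precision = TP / (TP + FP) = 86 / 113 = 86/113.

86/113


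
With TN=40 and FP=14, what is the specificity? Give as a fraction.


Specificity = TN / (TN + FP) = 40 / 54 = 20/27.

20/27


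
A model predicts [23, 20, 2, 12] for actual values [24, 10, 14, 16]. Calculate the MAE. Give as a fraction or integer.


MAE = (1/4) * (|24-23|=1 + |10-20|=10 + |14-2|=12 + |16-12|=4). Sum = 27. MAE = 27/4.

27/4


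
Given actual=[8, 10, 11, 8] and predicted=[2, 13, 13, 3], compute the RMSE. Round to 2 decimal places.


MSE = 18.5000. RMSE = sqrt(18.5000) = 4.30.

4.30


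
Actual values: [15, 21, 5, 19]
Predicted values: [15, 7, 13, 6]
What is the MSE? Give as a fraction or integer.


MSE = (1/4) * ((15-15)^2=0 + (21-7)^2=196 + (5-13)^2=64 + (19-6)^2=169). Sum = 429. MSE = 429/4.

429/4


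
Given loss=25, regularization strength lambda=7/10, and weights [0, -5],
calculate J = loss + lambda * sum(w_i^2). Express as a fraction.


L2 sq norm = sum(w^2) = 25. J = 25 + 7/10 * 25 = 85/2.

85/2


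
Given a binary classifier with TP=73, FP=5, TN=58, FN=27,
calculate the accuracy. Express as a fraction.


Accuracy = (TP + TN) / (TP + TN + FP + FN) = (73 + 58) / 163 = 131/163.

131/163


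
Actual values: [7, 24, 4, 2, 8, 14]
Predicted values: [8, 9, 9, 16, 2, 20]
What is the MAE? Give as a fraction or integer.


MAE = (1/6) * (|7-8|=1 + |24-9|=15 + |4-9|=5 + |2-16|=14 + |8-2|=6 + |14-20|=6). Sum = 47. MAE = 47/6.

47/6


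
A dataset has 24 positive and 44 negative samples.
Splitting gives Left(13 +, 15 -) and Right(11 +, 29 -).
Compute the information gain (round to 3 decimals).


H(parent) = 0.9367. H(left) = 0.9963, H(right) = 0.8485. Weighted = (28/68)*0.9963 + (40/68)*0.8485 = 0.9094. IG = 0.9367 - 0.9094 = 0.0273, which rounds to 0.027.

0.027


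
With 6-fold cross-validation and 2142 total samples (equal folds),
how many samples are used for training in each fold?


Each validation fold has 2142/6 = 357 samples. Training set = 2142 - 357 = 1785.

1785


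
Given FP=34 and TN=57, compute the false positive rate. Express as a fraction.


FPR = FP / (FP + TN) = 34 / 91 = 34/91.

34/91


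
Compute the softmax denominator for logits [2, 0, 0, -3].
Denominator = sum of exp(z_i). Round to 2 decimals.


Denom = e^2=7.3891 + e^0=1.0000 + e^0=1.0000 + e^-3=0.0498. Sum = 9.4389, which rounds to 9.44.

9.44


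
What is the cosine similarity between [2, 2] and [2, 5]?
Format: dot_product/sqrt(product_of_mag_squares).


dot = 14. |a|^2 = 8, |b|^2 = 29. cos = 14/sqrt(232).

14/sqrt(232)


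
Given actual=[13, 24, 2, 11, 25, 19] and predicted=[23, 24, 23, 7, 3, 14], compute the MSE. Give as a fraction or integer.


MSE = (1/6) * ((13-23)^2=100 + (24-24)^2=0 + (2-23)^2=441 + (11-7)^2=16 + (25-3)^2=484 + (19-14)^2=25). Sum = 1066. MSE = 533/3.

533/3


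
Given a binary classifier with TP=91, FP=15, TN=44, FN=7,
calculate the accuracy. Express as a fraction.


Accuracy = (TP + TN) / (TP + TN + FP + FN) = (91 + 44) / 157 = 135/157.

135/157


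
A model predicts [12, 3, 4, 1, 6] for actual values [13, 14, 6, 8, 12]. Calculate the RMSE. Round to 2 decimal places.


MSE = 42.2000. RMSE = sqrt(42.2000) = 6.50.

6.50


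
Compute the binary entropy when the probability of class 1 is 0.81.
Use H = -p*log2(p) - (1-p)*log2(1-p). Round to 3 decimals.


H = -0.81*log2(0.81) - 0.19*log2(0.19) = 0.701.

0.701


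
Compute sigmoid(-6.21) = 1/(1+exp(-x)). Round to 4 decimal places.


sigma(-6.21) = 1/(1+e^(6.21)) = 1/(1+497.701251) = 1/498.701251 = 0.0020.

0.0020


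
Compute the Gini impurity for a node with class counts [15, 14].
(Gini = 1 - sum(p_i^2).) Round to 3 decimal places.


Total = 29. Proportions: 15/29, 14/29. sum(p_i^2) = 0.5006. Gini = 1 - 0.5006 = 0.4994, which rounds to 0.499.

0.499


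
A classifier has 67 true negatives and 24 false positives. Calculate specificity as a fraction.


Specificity = TN / (TN + FP) = 67 / 91 = 67/91.

67/91


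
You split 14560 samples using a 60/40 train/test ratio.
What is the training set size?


Test set = 14560 * 40% = 5824. Training set = 14560 - 5824 = 8736.

8736


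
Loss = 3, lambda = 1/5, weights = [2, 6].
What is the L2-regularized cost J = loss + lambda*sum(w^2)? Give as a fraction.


L2 sq norm = sum(w^2) = 40. J = 3 + 1/5 * 40 = 11.

11


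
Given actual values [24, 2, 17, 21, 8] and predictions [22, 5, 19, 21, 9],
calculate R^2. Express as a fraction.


Mean(y) = 72/5. SS_res = 18. SS_tot = 1686/5. R^2 = 1 - 18/(1686/5) = 266/281.

266/281


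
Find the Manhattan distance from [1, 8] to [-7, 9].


d = sum of absolute differences: |1--7|=8 + |8-9|=1 = 9.

9


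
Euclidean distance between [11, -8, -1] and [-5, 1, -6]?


d = sqrt(sum of squared differences). (11--5)^2=256, (-8-1)^2=81, (-1--6)^2=25. Sum = 362.

sqrt(362)


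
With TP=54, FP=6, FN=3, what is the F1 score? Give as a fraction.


Precision = 54/60 = 9/10. Recall = 54/57 = 18/19. F1 = 2*P*R/(P+R) = 12/13.

12/13


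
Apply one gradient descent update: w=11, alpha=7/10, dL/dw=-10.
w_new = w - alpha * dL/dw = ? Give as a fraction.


w_new = 11 - 7/10 * -10 = 11 - -7 = 18.

18


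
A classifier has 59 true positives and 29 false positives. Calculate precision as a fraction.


Precision = TP / (TP + FP) = 59 / 88 = 59/88.

59/88


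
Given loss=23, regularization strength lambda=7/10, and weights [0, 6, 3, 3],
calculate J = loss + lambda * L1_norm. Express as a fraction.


L1 norm = sum(|w|) = 12. J = 23 + 7/10 * 12 = 157/5.

157/5


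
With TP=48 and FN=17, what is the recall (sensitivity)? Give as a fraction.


Recall = TP / (TP + FN) = 48 / 65 = 48/65.

48/65


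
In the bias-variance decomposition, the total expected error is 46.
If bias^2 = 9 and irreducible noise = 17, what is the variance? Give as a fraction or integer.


Total error = bias^2 + variance + irreducible noise. So variance = 46 - 9 - 17 = 20.

20


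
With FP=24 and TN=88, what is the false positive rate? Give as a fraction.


FPR = FP / (FP + TN) = 24 / 112 = 3/14.

3/14


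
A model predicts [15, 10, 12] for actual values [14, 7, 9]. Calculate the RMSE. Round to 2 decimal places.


MSE = 6.3333. RMSE = sqrt(6.3333) = 2.52.

2.52


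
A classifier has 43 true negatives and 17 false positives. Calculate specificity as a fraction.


Specificity = TN / (TN + FP) = 43 / 60 = 43/60.

43/60


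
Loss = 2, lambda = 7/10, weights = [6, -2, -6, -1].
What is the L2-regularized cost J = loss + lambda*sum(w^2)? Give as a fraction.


L2 sq norm = sum(w^2) = 77. J = 2 + 7/10 * 77 = 559/10.

559/10


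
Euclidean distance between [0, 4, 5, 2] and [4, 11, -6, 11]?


d = sqrt(sum of squared differences). (0-4)^2=16, (4-11)^2=49, (5--6)^2=121, (2-11)^2=81. Sum = 267.

sqrt(267)


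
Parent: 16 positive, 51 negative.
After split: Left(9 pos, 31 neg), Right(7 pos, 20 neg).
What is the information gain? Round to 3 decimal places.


H(parent) = 0.7930. H(left) = 0.7692, H(right) = 0.8256. Weighted = (40/67)*0.7692 + (27/67)*0.8256 = 0.7919. IG = 0.7930 - 0.7919 = 0.0011, which rounds to 0.001.

0.001


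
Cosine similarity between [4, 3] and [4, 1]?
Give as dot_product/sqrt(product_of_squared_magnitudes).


dot = 19. |a|^2 = 25, |b|^2 = 17. cos = 19/sqrt(425).

19/sqrt(425)


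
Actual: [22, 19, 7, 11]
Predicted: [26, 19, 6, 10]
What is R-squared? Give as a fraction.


Mean(y) = 59/4. SS_res = 18. SS_tot = 579/4. R^2 = 1 - 18/(579/4) = 169/193.

169/193


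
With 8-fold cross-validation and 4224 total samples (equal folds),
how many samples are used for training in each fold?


Each validation fold has 4224/8 = 528 samples. Training set = 4224 - 528 = 3696.

3696


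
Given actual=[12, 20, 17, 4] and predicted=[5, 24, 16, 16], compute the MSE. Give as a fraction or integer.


MSE = (1/4) * ((12-5)^2=49 + (20-24)^2=16 + (17-16)^2=1 + (4-16)^2=144). Sum = 210. MSE = 105/2.

105/2


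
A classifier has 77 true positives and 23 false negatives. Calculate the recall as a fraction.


Recall = TP / (TP + FN) = 77 / 100 = 77/100.

77/100


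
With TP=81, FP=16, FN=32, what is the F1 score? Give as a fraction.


Precision = 81/97 = 81/97. Recall = 81/113 = 81/113. F1 = 2*P*R/(P+R) = 27/35.

27/35


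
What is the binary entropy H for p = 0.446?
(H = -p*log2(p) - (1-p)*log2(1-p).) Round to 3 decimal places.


H = -0.446*log2(0.446) - 0.554*log2(0.554) = 0.992.

0.992


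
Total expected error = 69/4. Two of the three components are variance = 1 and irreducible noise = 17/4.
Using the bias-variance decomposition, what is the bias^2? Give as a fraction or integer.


Total error = bias^2 + variance + irreducible noise. So bias^2 = 69/4 - 1 - 17/4 = 12.

12


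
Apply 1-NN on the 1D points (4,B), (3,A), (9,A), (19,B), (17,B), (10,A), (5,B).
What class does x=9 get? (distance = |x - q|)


Distances: |4-9|=5, |3-9|=6, |9-9|=0, |19-9|=10, |17-9|=8, |10-9|=1, |5-9|=4. 1 nearest: (9,A). Counts: {'A': 1}. Majority class: A.

A


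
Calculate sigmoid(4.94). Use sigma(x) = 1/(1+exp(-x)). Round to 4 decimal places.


sigma(4.94) = 1/(1+e^(-4.94)) = 1/(1+0.007155) = 1/1.007155 = 0.9929.

0.9929


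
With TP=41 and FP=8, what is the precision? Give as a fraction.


Precision = TP / (TP + FP) = 41 / 49 = 41/49.

41/49


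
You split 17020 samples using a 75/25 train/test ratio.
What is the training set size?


Test set = 17020 * 25% = 4255. Training set = 17020 - 4255 = 12765.

12765


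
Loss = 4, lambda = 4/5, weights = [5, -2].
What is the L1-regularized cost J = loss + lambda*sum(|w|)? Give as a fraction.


L1 norm = sum(|w|) = 7. J = 4 + 4/5 * 7 = 48/5.

48/5


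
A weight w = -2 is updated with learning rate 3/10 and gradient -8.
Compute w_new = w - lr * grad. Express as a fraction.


w_new = -2 - 3/10 * -8 = -2 - -12/5 = 2/5.

2/5


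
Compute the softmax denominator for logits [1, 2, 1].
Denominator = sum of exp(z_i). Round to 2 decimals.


Denom = e^1=2.7183 + e^2=7.3891 + e^1=2.7183. Sum = 12.8257, which rounds to 12.83.

12.83


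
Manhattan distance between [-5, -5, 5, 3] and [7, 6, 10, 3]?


d = sum of absolute differences: |-5-7|=12 + |-5-6|=11 + |5-10|=5 + |3-3|=0 = 28.

28


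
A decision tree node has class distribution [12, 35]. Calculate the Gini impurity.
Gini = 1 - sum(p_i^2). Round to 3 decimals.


Total = 47. Proportions: 12/47, 35/47. sum(p_i^2) = 0.6197. Gini = 1 - 0.6197 = 0.3803, which rounds to 0.380.

0.380


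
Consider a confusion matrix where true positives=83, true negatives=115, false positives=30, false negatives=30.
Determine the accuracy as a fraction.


Accuracy = (TP + TN) / (TP + TN + FP + FN) = (83 + 115) / 258 = 33/43.

33/43


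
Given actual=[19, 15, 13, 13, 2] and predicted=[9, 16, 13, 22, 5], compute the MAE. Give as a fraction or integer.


MAE = (1/5) * (|19-9|=10 + |15-16|=1 + |13-13|=0 + |13-22|=9 + |2-5|=3). Sum = 23. MAE = 23/5.

23/5


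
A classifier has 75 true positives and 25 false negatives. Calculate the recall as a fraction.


Recall = TP / (TP + FN) = 75 / 100 = 3/4.

3/4


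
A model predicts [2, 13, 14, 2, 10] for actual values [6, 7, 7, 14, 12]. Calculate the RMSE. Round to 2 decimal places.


MSE = 49.8000. RMSE = sqrt(49.8000) = 7.06.

7.06


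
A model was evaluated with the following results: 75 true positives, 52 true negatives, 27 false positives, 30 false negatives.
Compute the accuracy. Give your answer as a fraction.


Accuracy = (TP + TN) / (TP + TN + FP + FN) = (75 + 52) / 184 = 127/184.

127/184


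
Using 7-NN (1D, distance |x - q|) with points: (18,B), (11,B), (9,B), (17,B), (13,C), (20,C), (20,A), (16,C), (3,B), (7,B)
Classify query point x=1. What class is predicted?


Distances: |18-1|=17, |11-1|=10, |9-1|=8, |17-1|=16, |13-1|=12, |20-1|=19, |20-1|=19, |16-1|=15, |3-1|=2, |7-1|=6. 7 nearest: (3,B), (7,B), (9,B), (11,B), (13,C), (16,C), (17,B). Counts: {'B': 5, 'C': 2}. Majority class: B.

B


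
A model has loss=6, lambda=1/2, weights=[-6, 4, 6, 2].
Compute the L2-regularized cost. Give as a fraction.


L2 sq norm = sum(w^2) = 92. J = 6 + 1/2 * 92 = 52.

52


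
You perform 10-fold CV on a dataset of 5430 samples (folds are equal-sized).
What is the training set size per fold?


Each validation fold has 5430/10 = 543 samples. Training set = 5430 - 543 = 4887.

4887


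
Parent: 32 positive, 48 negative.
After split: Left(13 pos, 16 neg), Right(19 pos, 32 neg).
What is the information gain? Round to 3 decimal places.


H(parent) = 0.9710. H(left) = 0.9923, H(right) = 0.9526. Weighted = (29/80)*0.9923 + (51/80)*0.9526 = 0.9670. IG = 0.9710 - 0.9670 = 0.0040, which rounds to 0.004.

0.004


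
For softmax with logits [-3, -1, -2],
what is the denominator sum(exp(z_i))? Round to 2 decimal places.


Denom = e^-3=0.0498 + e^-1=0.3679 + e^-2=0.1353. Sum = 0.5530, which rounds to 0.55.

0.55


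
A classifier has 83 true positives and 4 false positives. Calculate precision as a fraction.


Precision = TP / (TP + FP) = 83 / 87 = 83/87.

83/87


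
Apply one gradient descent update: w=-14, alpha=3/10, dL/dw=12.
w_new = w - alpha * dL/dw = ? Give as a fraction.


w_new = -14 - 3/10 * 12 = -14 - 18/5 = -88/5.

-88/5


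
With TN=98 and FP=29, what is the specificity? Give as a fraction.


Specificity = TN / (TN + FP) = 98 / 127 = 98/127.

98/127


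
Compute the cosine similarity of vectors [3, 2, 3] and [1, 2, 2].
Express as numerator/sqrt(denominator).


dot = 13. |a|^2 = 22, |b|^2 = 9. cos = 13/sqrt(198).

13/sqrt(198)


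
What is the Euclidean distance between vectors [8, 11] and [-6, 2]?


d = sqrt(sum of squared differences). (8--6)^2=196, (11-2)^2=81. Sum = 277.

sqrt(277)


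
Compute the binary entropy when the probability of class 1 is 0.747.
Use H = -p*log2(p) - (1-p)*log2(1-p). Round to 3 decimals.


H = -0.747*log2(0.747) - 0.253*log2(0.253) = 0.816.

0.816


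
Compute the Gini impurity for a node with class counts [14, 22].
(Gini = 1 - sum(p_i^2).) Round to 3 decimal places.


Total = 36. Proportions: 14/36, 22/36. sum(p_i^2) = 0.5247. Gini = 1 - 0.5247 = 0.4753, which rounds to 0.475.

0.475


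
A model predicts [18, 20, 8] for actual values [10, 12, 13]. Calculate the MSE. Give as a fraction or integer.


MSE = (1/3) * ((10-18)^2=64 + (12-20)^2=64 + (13-8)^2=25). Sum = 153. MSE = 51.

51


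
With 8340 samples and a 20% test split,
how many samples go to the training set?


Test set = 8340 * 20% = 1668. Training set = 8340 - 1668 = 6672.

6672


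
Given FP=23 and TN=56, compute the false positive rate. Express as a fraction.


FPR = FP / (FP + TN) = 23 / 79 = 23/79.

23/79


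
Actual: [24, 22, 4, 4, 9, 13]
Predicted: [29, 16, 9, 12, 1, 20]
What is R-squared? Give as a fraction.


Mean(y) = 38/3. SS_res = 263. SS_tot = 1138/3. R^2 = 1 - 263/(1138/3) = 349/1138.

349/1138


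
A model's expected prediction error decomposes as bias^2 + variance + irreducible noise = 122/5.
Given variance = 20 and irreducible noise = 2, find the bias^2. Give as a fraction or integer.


Total error = bias^2 + variance + irreducible noise. So bias^2 = 122/5 - 20 - 2 = 12/5.

12/5


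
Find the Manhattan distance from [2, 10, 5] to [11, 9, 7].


d = sum of absolute differences: |2-11|=9 + |10-9|=1 + |5-7|=2 = 12.

12


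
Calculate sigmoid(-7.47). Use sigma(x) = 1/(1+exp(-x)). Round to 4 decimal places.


sigma(-7.47) = 1/(1+e^(7.47)) = 1/(1+1754.606686) = 1/1755.606686 = 0.0006.

0.0006


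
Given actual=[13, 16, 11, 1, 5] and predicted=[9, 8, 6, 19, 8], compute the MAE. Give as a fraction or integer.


MAE = (1/5) * (|13-9|=4 + |16-8|=8 + |11-6|=5 + |1-19|=18 + |5-8|=3). Sum = 38. MAE = 38/5.

38/5


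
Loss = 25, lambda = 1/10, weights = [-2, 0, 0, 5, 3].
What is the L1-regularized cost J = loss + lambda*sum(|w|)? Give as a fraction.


L1 norm = sum(|w|) = 10. J = 25 + 1/10 * 10 = 26.

26


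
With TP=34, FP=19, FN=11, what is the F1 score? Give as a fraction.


Precision = 34/53 = 34/53. Recall = 34/45 = 34/45. F1 = 2*P*R/(P+R) = 34/49.

34/49


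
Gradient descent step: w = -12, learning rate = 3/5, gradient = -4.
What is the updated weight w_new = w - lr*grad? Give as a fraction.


w_new = -12 - 3/5 * -4 = -12 - -12/5 = -48/5.

-48/5


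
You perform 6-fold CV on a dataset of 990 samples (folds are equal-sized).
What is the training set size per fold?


Each validation fold has 990/6 = 165 samples. Training set = 990 - 165 = 825.

825


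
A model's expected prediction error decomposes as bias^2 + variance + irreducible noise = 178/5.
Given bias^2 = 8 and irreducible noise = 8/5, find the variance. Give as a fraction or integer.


Total error = bias^2 + variance + irreducible noise. So variance = 178/5 - 8 - 8/5 = 26.

26


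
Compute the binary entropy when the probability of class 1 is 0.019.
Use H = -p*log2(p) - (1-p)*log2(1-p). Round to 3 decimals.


H = -0.019*log2(0.019) - 0.981*log2(0.981) = 0.136.

0.136


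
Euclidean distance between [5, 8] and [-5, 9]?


d = sqrt(sum of squared differences). (5--5)^2=100, (8-9)^2=1. Sum = 101.

sqrt(101)


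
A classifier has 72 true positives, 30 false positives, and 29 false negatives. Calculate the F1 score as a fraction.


Precision = 72/102 = 12/17. Recall = 72/101 = 72/101. F1 = 2*P*R/(P+R) = 144/203.

144/203


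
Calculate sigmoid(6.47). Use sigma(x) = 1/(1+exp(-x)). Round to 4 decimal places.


sigma(6.47) = 1/(1+e^(-6.47)) = 1/(1+0.001549) = 1/1.001549 = 0.9985.

0.9985


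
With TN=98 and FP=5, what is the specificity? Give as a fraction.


Specificity = TN / (TN + FP) = 98 / 103 = 98/103.

98/103


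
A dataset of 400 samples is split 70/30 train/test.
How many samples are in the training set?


Test set = 400 * 30% = 120. Training set = 400 - 120 = 280.

280


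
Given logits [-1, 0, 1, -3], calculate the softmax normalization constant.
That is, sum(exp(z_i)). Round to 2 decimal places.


Denom = e^-1=0.3679 + e^0=1.0000 + e^1=2.7183 + e^-3=0.0498. Sum = 4.1360, which rounds to 4.14.

4.14


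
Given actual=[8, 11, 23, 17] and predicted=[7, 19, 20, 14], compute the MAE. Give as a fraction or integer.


MAE = (1/4) * (|8-7|=1 + |11-19|=8 + |23-20|=3 + |17-14|=3). Sum = 15. MAE = 15/4.

15/4


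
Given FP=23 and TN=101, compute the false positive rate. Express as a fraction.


FPR = FP / (FP + TN) = 23 / 124 = 23/124.

23/124


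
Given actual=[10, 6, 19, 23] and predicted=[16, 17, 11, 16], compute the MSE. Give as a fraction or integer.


MSE = (1/4) * ((10-16)^2=36 + (6-17)^2=121 + (19-11)^2=64 + (23-16)^2=49). Sum = 270. MSE = 135/2.

135/2


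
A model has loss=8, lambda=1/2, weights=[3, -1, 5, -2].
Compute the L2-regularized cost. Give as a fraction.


L2 sq norm = sum(w^2) = 39. J = 8 + 1/2 * 39 = 55/2.

55/2


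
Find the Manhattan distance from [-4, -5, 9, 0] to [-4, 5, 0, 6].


d = sum of absolute differences: |-4--4|=0 + |-5-5|=10 + |9-0|=9 + |0-6|=6 = 25.

25


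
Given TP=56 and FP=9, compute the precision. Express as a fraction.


Precision = TP / (TP + FP) = 56 / 65 = 56/65.

56/65


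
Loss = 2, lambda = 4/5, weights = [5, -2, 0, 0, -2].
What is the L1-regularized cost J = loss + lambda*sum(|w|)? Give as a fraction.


L1 norm = sum(|w|) = 9. J = 2 + 4/5 * 9 = 46/5.

46/5


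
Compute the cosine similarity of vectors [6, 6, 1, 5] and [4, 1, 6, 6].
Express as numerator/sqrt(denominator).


dot = 66. |a|^2 = 98, |b|^2 = 89. cos = 66/sqrt(8722).

66/sqrt(8722)


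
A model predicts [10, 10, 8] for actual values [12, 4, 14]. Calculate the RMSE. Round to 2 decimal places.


MSE = 25.3333. RMSE = sqrt(25.3333) = 5.03.

5.03


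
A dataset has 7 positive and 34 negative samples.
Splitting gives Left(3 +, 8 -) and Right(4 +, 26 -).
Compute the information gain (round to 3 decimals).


H(parent) = 0.6594. H(left) = 0.8454, H(right) = 0.5665. Weighted = (11/41)*0.8454 + (30/41)*0.5665 = 0.6413. IG = 0.6594 - 0.6413 = 0.0181, which rounds to 0.018.

0.018


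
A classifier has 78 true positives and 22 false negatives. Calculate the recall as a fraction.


Recall = TP / (TP + FN) = 78 / 100 = 39/50.

39/50


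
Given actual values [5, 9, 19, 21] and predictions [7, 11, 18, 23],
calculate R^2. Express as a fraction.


Mean(y) = 27/2. SS_res = 13. SS_tot = 179. R^2 = 1 - 13/(179) = 166/179.

166/179


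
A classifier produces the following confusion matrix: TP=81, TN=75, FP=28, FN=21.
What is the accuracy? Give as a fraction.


Accuracy = (TP + TN) / (TP + TN + FP + FN) = (81 + 75) / 205 = 156/205.

156/205


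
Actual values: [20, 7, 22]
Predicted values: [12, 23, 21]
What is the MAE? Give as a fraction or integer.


MAE = (1/3) * (|20-12|=8 + |7-23|=16 + |22-21|=1). Sum = 25. MAE = 25/3.

25/3


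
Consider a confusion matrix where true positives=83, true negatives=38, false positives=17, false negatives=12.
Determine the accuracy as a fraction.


Accuracy = (TP + TN) / (TP + TN + FP + FN) = (83 + 38) / 150 = 121/150.

121/150


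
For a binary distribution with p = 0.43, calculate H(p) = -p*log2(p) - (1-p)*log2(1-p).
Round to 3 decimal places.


H = -0.43*log2(0.43) - 0.57*log2(0.57) = 0.986.

0.986


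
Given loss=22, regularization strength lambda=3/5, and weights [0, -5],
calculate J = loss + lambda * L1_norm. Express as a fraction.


L1 norm = sum(|w|) = 5. J = 22 + 3/5 * 5 = 25.

25


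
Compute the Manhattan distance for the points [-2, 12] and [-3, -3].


d = sum of absolute differences: |-2--3|=1 + |12--3|=15 = 16.

16


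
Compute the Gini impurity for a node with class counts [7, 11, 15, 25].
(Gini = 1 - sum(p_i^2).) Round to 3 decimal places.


Total = 58. Proportions: 7/58, 11/58, 15/58, 25/58. sum(p_i^2) = 0.3032. Gini = 1 - 0.3032 = 0.6968, which rounds to 0.697.

0.697


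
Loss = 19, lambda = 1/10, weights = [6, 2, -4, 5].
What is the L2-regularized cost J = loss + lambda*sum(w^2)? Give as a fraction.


L2 sq norm = sum(w^2) = 81. J = 19 + 1/10 * 81 = 271/10.

271/10


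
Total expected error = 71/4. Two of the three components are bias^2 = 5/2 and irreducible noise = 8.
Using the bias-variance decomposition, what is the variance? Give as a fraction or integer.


Total error = bias^2 + variance + irreducible noise. So variance = 71/4 - 5/2 - 8 = 29/4.

29/4


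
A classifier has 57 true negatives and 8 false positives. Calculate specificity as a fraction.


Specificity = TN / (TN + FP) = 57 / 65 = 57/65.

57/65


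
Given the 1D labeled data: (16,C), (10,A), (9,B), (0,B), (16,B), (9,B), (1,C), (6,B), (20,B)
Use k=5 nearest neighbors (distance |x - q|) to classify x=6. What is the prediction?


Distances: |16-6|=10, |10-6|=4, |9-6|=3, |0-6|=6, |16-6|=10, |9-6|=3, |1-6|=5, |6-6|=0, |20-6|=14. 5 nearest: (6,B), (9,B), (9,B), (10,A), (1,C). Counts: {'B': 3, 'A': 1, 'C': 1}. Majority class: B.

B


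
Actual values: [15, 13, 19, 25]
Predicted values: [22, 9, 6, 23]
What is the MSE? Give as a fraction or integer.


MSE = (1/4) * ((15-22)^2=49 + (13-9)^2=16 + (19-6)^2=169 + (25-23)^2=4). Sum = 238. MSE = 119/2.

119/2


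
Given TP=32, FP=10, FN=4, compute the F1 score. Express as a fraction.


Precision = 32/42 = 16/21. Recall = 32/36 = 8/9. F1 = 2*P*R/(P+R) = 32/39.

32/39


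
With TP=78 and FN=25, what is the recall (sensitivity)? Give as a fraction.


Recall = TP / (TP + FN) = 78 / 103 = 78/103.

78/103


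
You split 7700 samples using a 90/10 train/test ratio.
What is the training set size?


Test set = 7700 * 10% = 770. Training set = 7700 - 770 = 6930.

6930


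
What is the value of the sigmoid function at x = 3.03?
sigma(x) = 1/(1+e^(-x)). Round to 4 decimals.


sigma(3.03) = 1/(1+e^(-3.03)) = 1/(1+0.048316) = 1/1.048316 = 0.9539.

0.9539


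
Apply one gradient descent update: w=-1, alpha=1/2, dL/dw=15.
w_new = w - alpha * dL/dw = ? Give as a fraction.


w_new = -1 - 1/2 * 15 = -1 - 15/2 = -17/2.

-17/2
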